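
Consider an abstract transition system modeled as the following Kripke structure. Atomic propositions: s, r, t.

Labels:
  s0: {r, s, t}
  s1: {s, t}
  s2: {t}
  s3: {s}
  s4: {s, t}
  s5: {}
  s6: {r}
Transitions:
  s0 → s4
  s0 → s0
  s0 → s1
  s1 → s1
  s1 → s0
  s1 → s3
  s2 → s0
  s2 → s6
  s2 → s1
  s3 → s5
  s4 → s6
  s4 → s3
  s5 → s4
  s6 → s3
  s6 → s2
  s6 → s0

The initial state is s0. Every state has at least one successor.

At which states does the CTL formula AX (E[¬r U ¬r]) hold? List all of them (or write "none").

{s3, s5}

States satisfying E[¬r U ¬r]: {s1, s2, s3, s4, s5}.
States satisfying AX (E[¬r U ¬r]): {s3, s5}.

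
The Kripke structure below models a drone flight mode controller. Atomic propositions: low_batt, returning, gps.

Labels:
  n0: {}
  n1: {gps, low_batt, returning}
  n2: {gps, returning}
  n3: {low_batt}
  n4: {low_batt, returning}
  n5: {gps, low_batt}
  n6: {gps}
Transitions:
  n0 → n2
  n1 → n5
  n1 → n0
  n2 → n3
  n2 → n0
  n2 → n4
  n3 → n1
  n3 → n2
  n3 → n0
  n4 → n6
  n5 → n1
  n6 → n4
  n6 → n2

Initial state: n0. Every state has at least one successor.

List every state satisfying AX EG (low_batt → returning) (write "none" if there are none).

States satisfying EG (low_batt → returning): {n0, n1, n2, n4, n6}.
States satisfying AX EG (low_batt → returning): {n0, n3, n4, n5, n6}.

{n0, n3, n4, n5, n6}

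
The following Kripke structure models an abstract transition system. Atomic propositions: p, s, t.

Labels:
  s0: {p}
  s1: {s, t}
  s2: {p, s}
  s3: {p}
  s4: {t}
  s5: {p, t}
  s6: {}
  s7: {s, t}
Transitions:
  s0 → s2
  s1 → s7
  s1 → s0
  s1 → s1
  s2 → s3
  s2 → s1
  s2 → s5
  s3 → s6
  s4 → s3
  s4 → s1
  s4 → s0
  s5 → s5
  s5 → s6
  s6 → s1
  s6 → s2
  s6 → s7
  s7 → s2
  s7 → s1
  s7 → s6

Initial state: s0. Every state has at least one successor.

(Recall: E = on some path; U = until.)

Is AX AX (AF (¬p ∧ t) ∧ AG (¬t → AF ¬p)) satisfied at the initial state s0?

States satisfying AX (AF (¬p ∧ t) ∧ AG (¬t → AF ¬p)): ∅.
States satisfying AX AX (AF (¬p ∧ t) ∧ AG (¬t → AF ¬p)): ∅.
s0 ∉ Sat(AX AX (AF (¬p ∧ t) ∧ AG (¬t → AF ¬p))).

No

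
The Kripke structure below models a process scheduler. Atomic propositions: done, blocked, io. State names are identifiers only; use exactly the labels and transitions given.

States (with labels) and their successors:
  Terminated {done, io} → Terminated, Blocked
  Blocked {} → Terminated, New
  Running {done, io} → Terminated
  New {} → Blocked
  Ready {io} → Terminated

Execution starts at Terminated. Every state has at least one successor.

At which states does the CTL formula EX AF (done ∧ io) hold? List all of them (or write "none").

{Terminated, Blocked, Running, Ready}

States satisfying AF (done ∧ io): {Terminated, Running, Ready}.
States satisfying EX AF (done ∧ io): {Terminated, Blocked, Running, Ready}.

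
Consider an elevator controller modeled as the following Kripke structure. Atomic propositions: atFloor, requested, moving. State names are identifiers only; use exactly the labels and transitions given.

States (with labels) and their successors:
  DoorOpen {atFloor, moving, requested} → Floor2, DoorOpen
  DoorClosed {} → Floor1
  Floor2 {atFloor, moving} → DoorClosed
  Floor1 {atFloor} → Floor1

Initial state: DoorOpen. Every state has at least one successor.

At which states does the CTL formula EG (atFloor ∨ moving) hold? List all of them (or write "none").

States satisfying atFloor ∨ moving: {DoorOpen, Floor2, Floor1}.
States satisfying EG (atFloor ∨ moving): {DoorOpen, Floor1}.

{DoorOpen, Floor1}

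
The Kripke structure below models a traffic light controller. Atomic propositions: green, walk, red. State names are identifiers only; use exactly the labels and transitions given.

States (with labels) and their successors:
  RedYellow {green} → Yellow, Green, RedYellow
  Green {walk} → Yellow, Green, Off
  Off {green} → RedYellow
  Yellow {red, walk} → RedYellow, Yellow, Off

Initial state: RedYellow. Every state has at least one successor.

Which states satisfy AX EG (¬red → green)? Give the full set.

States satisfying EG (¬red → green): {RedYellow, Off, Yellow}.
States satisfying AX EG (¬red → green): {Off, Yellow}.

{Off, Yellow}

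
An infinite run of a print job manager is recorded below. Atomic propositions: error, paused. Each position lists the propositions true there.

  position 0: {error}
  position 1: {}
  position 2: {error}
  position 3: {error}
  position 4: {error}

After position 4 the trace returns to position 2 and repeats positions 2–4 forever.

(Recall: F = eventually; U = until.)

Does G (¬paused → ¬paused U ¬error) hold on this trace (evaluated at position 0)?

¬paused → ¬paused U ¬error must hold at every position from 0 onward. It fails at position 2, so G (¬paused → ¬paused U ¬error) is false.
Positions where ¬paused holds: 0, 1, 2, 3, 4.
Check ¬paused U ¬error at each: 0→ok, 1→ok, 2→fails, 3→fails, 4→fails.

Does not hold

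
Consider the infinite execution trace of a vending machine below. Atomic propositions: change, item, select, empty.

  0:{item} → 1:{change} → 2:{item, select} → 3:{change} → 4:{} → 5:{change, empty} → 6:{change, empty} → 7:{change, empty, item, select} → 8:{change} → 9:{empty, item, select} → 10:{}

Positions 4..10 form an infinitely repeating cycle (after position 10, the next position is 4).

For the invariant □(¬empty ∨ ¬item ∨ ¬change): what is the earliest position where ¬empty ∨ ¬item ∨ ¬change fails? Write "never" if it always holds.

7

Check ¬empty ∨ ¬item ∨ ¬change at each position in order: 0 ✓, 1 ✓, 2 ✓, 3 ✓, 4 ✓, 5 ✓, 6 ✓.
At position 7 the labels are {change, empty, item, select}, so ¬empty ∨ ¬item ∨ ¬change is false there. This is the first violation.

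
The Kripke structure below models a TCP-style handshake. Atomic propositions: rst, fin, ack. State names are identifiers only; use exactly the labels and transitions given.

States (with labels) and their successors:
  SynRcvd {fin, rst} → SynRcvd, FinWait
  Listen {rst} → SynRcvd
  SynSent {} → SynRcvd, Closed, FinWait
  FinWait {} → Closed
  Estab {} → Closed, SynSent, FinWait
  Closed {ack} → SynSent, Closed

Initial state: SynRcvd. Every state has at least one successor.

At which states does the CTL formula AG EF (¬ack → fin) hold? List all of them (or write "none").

{SynRcvd, Listen, SynSent, FinWait, Estab, Closed}

States satisfying EF (¬ack → fin): {SynRcvd, Listen, SynSent, FinWait, Estab, Closed}.
States satisfying AG EF (¬ack → fin): {SynRcvd, Listen, SynSent, FinWait, Estab, Closed}.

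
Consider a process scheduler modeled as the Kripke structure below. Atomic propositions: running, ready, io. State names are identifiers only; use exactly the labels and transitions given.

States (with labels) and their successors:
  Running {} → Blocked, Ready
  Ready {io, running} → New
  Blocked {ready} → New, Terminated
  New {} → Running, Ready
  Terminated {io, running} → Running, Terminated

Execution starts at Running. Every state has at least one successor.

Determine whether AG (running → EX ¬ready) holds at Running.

States satisfying running → EX ¬ready: {Running, Ready, Blocked, New, Terminated}.
States satisfying AG (running → EX ¬ready): {Running, Ready, Blocked, New, Terminated}.
Every state reachable from Running satisfies running → EX ¬ready.
Running ∈ Sat(AG (running → EX ¬ready)).

Satisfied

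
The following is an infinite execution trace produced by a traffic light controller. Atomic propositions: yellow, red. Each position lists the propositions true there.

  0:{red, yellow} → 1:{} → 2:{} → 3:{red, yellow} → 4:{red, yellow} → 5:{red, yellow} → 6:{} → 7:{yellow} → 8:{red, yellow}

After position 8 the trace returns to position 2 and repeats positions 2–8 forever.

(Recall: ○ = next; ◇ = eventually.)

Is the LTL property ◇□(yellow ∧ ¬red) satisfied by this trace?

□(yellow ∧ ¬red) is false at every position 0..8, so it never becomes true and ◇□(yellow ∧ ¬red) fails.

Violated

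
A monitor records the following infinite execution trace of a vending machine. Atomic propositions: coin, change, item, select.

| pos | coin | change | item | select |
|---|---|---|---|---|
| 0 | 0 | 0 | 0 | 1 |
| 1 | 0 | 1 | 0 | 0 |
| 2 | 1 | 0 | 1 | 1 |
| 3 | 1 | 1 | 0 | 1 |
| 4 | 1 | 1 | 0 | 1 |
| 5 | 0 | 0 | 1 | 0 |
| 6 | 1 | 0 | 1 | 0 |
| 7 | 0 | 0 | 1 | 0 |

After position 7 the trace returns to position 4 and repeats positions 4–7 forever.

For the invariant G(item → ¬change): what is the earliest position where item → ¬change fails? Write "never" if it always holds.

item → ¬change holds at every position 0..7, and those are all the positions the trace ever visits, so the invariant G(item → ¬change) is never violated.

never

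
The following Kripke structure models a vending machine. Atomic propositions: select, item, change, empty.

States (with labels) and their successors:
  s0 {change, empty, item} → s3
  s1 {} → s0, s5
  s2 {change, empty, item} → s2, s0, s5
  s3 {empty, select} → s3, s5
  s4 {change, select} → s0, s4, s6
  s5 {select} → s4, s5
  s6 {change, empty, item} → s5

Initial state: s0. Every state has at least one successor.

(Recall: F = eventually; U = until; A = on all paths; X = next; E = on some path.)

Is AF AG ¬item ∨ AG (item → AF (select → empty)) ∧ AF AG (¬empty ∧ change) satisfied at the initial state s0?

Violated

States satisfying AG ¬item: ∅.
States satisfying AF AG ¬item: ∅.
States satisfying item → AF (select → empty): {s0, s1, s2, s3, s4, s5, s6}.
States satisfying AG (item → AF (select → empty)): {s0, s1, s2, s3, s4, s5, s6}.
States satisfying AG (¬empty ∧ change): ∅.
States satisfying AF AG (¬empty ∧ change): ∅.
States satisfying AF AG ¬item ∨ AG (item → AF (select → empty)) ∧ AF AG (¬empty ∧ change): ∅.
s0 ∉ Sat(AF AG ¬item ∨ AG (item → AF (select → empty)) ∧ AF AG (¬empty ∧ change)).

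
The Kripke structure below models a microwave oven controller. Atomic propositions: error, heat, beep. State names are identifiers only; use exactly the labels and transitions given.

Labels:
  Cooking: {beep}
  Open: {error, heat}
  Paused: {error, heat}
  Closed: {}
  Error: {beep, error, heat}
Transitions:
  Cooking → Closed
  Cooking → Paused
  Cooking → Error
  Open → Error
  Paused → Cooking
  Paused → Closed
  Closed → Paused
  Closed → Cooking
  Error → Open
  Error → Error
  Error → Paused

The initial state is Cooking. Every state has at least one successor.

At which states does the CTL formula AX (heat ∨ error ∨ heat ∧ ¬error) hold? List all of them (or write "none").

{Open, Error}

States satisfying heat ∨ error ∨ heat ∧ ¬error: {Open, Paused, Error}.
States satisfying AX (heat ∨ error ∨ heat ∧ ¬error): {Open, Error}.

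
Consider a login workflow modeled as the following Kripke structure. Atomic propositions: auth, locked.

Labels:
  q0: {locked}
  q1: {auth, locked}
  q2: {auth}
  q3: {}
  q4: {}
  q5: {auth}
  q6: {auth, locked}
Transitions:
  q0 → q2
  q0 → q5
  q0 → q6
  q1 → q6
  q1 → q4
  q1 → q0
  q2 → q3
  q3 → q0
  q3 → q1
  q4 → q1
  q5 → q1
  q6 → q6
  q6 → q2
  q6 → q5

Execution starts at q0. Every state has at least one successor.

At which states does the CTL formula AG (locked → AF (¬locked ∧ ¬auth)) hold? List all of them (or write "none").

States satisfying locked → AF (¬locked ∧ ¬auth): {q2, q3, q4, q5}.
States satisfying AG (locked → AF (¬locked ∧ ¬auth)): ∅.

none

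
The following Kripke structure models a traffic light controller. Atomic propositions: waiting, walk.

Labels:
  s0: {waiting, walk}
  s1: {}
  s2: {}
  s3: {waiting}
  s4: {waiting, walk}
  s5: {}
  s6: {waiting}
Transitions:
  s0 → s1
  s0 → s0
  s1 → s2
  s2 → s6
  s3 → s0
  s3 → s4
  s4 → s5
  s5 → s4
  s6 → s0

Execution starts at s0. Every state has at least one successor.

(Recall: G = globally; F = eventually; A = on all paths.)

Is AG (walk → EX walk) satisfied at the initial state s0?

Holds

States satisfying walk → EX walk: {s0, s1, s2, s3, s5, s6}.
States satisfying AG (walk → EX walk): {s0, s1, s2, s6}.
Every state reachable from s0 satisfies walk → EX walk.
s0 ∈ Sat(AG (walk → EX walk)).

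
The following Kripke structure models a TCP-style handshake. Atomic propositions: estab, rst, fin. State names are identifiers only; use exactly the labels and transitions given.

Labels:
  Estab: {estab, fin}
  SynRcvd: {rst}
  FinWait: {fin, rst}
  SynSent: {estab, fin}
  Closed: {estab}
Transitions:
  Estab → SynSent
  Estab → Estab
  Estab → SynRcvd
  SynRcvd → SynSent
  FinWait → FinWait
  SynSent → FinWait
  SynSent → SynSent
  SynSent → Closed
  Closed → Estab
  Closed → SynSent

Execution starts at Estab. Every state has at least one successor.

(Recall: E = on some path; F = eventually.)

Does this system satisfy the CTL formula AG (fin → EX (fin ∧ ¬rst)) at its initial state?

No

States satisfying fin → EX (fin ∧ ¬rst): {Estab, SynRcvd, SynSent, Closed}.
States satisfying AG (fin → EX (fin ∧ ¬rst)): ∅.
FinWait is reachable from Estab and violates fin → EX (fin ∧ ¬rst), so AG fails at Estab.
Estab ∉ Sat(AG (fin → EX (fin ∧ ¬rst))).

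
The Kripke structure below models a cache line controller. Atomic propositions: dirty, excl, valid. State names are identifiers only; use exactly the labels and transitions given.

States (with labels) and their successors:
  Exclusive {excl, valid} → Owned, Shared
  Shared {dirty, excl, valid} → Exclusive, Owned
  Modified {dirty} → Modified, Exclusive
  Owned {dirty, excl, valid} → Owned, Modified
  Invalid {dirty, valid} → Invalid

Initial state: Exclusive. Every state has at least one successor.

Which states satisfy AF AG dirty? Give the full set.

States satisfying AG dirty: {Invalid}.
States satisfying AF AG dirty: {Invalid}.

{Invalid}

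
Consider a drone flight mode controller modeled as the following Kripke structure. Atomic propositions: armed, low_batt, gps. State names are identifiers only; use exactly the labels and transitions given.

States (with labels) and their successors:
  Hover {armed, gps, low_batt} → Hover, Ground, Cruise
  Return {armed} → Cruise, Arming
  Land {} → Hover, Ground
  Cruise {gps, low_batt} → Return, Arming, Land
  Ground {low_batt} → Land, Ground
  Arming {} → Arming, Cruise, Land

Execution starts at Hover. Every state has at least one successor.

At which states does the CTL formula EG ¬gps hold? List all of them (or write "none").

{Return, Land, Ground, Arming}

States satisfying ¬gps: {Return, Land, Ground, Arming}.
States satisfying EG ¬gps: {Return, Land, Ground, Arming}.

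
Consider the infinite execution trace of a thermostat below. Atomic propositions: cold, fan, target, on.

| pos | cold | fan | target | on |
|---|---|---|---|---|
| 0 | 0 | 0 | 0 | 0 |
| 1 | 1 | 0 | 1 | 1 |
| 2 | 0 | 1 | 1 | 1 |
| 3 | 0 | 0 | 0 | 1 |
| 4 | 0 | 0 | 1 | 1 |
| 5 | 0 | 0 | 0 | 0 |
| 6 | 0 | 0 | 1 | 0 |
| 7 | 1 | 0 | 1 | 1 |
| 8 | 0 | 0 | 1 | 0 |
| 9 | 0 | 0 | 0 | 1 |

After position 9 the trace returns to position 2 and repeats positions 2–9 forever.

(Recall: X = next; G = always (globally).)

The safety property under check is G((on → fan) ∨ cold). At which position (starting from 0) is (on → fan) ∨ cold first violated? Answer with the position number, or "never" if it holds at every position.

3

Check (on → fan) ∨ cold at each position in order: 0 ✓, 1 ✓, 2 ✓.
At position 3 the labels are {on}, so (on → fan) ∨ cold is false there. This is the first violation.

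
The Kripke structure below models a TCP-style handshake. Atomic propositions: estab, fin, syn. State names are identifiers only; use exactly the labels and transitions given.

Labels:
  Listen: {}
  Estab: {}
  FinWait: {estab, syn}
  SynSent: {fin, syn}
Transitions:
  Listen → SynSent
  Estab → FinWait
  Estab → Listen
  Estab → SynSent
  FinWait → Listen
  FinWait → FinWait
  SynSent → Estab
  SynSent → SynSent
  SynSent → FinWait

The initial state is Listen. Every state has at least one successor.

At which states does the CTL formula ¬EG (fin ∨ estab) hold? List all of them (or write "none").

{Listen, Estab}

States satisfying fin ∨ estab: {FinWait, SynSent}.
States satisfying EG (fin ∨ estab): {FinWait, SynSent}.
States satisfying ¬EG (fin ∨ estab): {Listen, Estab}.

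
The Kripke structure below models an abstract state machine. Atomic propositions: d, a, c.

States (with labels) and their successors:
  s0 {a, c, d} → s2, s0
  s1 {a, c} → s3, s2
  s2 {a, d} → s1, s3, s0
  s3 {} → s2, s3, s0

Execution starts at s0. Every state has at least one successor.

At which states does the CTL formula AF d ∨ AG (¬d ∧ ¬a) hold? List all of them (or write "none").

{s0, s2}

States satisfying d: {s0, s2}.
States satisfying AF d: {s0, s2}.
States satisfying ¬d ∧ ¬a: {s3}.
States satisfying AG (¬d ∧ ¬a): ∅.
States satisfying AF d ∨ AG (¬d ∧ ¬a): {s0, s2}.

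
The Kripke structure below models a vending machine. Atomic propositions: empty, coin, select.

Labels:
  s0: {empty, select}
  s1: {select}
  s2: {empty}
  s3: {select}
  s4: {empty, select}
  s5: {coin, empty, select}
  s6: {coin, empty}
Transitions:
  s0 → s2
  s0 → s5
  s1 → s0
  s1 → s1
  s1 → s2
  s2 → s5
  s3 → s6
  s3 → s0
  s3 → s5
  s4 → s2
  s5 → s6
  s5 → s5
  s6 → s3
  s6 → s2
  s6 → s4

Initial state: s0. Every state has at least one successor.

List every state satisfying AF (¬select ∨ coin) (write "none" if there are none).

{s0, s2, s3, s4, s5, s6}

States satisfying ¬select ∨ coin: {s2, s5, s6}.
States satisfying AF (¬select ∨ coin): {s0, s2, s3, s4, s5, s6}.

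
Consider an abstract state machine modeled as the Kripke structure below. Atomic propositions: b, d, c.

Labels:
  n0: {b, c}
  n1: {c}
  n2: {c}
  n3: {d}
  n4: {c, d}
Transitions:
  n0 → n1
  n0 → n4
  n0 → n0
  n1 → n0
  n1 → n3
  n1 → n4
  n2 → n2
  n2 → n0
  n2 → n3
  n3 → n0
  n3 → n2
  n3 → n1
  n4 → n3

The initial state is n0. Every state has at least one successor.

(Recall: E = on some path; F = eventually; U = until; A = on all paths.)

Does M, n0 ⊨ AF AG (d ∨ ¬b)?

Does not hold

States satisfying AG (d ∨ ¬b): ∅.
States satisfying AF AG (d ∨ ¬b): ∅.
There is a path from n0 along which AG (d ∨ ¬b) never holds.
n0 ∉ Sat(AF AG (d ∨ ¬b)).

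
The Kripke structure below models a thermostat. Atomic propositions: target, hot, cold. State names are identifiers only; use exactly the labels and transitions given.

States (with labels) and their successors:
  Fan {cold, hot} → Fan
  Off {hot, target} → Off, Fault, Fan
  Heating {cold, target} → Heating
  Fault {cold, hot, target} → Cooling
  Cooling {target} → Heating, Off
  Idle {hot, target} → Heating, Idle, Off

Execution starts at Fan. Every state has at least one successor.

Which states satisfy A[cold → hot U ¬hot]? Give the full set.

{Heating, Fault, Cooling}

States satisfying cold → hot: {Fan, Off, Fault, Cooling, Idle}.
States satisfying ¬hot: {Heating, Cooling}.
States satisfying A[cold → hot U ¬hot]: {Heating, Fault, Cooling}.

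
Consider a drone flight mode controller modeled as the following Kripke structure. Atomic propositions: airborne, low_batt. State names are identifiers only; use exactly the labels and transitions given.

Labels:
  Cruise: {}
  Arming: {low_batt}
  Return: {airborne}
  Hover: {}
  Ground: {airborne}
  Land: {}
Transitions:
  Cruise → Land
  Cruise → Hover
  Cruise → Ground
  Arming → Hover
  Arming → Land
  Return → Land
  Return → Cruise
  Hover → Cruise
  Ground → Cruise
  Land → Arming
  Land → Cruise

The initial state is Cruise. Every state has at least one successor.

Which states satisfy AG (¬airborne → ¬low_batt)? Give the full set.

none

States satisfying ¬airborne → ¬low_batt: {Cruise, Return, Hover, Ground, Land}.
States satisfying AG (¬airborne → ¬low_batt): ∅.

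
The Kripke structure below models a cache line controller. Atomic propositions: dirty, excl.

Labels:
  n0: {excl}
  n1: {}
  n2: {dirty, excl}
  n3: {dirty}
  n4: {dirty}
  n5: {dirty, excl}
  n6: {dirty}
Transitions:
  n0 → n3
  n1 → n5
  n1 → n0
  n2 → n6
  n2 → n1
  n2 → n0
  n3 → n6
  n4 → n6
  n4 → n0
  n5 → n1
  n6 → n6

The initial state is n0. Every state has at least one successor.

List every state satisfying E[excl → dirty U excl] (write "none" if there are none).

States satisfying excl → dirty: {n1, n2, n3, n4, n5, n6}.
States satisfying excl: {n0, n2, n5}.
States satisfying E[excl → dirty U excl]: {n0, n1, n2, n4, n5}.

{n0, n1, n2, n4, n5}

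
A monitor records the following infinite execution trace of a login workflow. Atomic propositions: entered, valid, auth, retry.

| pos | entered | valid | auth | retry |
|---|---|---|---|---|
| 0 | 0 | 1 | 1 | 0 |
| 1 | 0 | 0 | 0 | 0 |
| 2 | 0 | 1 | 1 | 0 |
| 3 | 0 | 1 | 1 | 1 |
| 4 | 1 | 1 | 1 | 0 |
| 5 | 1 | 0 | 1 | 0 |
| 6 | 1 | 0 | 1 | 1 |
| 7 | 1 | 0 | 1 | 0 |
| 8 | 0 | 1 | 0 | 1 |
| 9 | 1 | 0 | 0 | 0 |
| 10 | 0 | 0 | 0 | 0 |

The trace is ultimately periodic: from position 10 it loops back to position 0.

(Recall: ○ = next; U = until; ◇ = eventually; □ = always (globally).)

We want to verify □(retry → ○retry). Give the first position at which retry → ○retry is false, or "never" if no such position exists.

Check retry → ○retry at each position in order: 0 ✓, 1 ✓, 2 ✓.
At position 3 the labels are {auth, retry, valid} and the next position 4 has {auth, entered, valid}, so retry → ○retry is false there. This is the first violation.

3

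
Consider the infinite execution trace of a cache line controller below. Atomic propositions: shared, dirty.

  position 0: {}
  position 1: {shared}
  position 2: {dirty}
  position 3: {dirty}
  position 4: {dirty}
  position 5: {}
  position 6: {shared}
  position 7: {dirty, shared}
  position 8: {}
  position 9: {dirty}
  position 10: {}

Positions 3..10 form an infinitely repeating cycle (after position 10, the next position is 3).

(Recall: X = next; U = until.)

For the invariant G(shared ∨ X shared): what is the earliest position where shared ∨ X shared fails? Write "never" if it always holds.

2

Check shared ∨ X shared at each position in order: 0 ✓, 1 ✓.
At position 2 the labels are {dirty} and the next position 3 has {dirty}, so shared ∨ X shared is false there. This is the first violation.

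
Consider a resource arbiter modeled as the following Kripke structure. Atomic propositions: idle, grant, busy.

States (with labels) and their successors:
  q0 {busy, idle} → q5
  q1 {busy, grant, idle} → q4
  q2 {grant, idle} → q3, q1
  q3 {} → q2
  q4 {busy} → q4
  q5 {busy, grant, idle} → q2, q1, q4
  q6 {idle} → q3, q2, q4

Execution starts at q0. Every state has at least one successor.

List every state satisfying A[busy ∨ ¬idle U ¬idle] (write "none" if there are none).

{q1, q3, q4}

States satisfying busy ∨ ¬idle: {q0, q1, q3, q4, q5}.
States satisfying ¬idle: {q3, q4}.
States satisfying A[busy ∨ ¬idle U ¬idle]: {q1, q3, q4}.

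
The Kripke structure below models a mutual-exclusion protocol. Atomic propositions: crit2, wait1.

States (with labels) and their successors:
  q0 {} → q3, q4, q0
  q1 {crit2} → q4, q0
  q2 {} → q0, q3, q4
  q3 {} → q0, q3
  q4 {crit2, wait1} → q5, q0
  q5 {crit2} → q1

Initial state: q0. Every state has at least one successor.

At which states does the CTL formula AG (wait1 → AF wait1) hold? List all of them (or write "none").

States satisfying wait1 → AF wait1: {q0, q1, q2, q3, q4, q5}.
States satisfying AG (wait1 → AF wait1): {q0, q1, q2, q3, q4, q5}.

{q0, q1, q2, q3, q4, q5}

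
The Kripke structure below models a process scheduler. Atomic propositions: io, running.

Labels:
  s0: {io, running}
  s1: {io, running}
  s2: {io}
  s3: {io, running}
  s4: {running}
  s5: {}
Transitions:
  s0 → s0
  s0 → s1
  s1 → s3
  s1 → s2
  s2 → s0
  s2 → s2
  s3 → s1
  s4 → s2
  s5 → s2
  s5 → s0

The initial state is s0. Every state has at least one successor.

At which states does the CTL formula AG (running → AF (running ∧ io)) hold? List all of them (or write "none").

{s0, s1, s2, s3, s5}

States satisfying running → AF (running ∧ io): {s0, s1, s2, s3, s5}.
States satisfying AG (running → AF (running ∧ io)): {s0, s1, s2, s3, s5}.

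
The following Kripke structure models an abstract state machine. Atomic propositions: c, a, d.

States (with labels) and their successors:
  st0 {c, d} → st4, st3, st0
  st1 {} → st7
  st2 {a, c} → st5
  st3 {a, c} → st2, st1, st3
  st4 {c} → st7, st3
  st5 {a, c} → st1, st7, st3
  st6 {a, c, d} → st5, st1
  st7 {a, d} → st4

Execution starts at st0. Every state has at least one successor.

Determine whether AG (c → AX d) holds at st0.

States satisfying c → AX d: {st1, st7}.
States satisfying AG (c → AX d): ∅.
st0 is reachable from st0 and violates c → AX d, so AG fails at st0.
st0 ∉ Sat(AG (c → AX d)).

Does not hold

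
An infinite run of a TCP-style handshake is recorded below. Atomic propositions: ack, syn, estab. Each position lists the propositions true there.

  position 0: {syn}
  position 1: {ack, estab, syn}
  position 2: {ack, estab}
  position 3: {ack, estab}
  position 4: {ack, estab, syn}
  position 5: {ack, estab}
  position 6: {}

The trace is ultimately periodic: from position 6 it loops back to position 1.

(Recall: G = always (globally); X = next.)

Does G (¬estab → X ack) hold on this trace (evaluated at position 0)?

Yes

¬estab → X ack holds at every position 0..6, and those are all positions ever visited, so G (¬estab → X ack) holds.
Positions where ¬estab holds: 0, 6.
Check X ack at each: 0→ok, 6→ok.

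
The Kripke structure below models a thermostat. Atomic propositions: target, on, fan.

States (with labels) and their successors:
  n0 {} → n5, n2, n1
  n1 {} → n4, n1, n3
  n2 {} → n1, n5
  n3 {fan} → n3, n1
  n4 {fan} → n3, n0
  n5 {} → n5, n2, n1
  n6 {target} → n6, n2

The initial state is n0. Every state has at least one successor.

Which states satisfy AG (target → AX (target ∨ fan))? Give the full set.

States satisfying target → AX (target ∨ fan): {n0, n1, n2, n3, n4, n5}.
States satisfying AG (target → AX (target ∨ fan)): {n0, n1, n2, n3, n4, n5}.

{n0, n1, n2, n3, n4, n5}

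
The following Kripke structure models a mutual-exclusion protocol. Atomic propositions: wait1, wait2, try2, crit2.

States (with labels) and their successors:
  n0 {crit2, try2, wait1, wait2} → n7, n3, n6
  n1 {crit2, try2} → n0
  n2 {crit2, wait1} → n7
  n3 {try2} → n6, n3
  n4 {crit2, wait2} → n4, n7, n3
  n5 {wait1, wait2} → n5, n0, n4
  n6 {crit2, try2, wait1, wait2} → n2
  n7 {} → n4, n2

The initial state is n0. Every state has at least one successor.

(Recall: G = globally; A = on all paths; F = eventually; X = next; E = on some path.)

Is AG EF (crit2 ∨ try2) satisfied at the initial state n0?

States satisfying EF (crit2 ∨ try2): {n0, n1, n2, n3, n4, n5, n6, n7}.
States satisfying AG EF (crit2 ∨ try2): {n0, n1, n2, n3, n4, n5, n6, n7}.
Every state reachable from n0 satisfies EF (crit2 ∨ try2).
n0 ∈ Sat(AG EF (crit2 ∨ try2)).

Yes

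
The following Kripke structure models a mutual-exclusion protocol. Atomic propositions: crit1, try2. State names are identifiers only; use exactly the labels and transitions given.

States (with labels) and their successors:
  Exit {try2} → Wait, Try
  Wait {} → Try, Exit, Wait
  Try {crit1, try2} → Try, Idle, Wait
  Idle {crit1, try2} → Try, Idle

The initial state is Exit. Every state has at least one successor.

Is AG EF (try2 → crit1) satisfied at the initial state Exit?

States satisfying EF (try2 → crit1): {Exit, Wait, Try, Idle}.
States satisfying AG EF (try2 → crit1): {Exit, Wait, Try, Idle}.
Every state reachable from Exit satisfies EF (try2 → crit1).
Exit ∈ Sat(AG EF (try2 → crit1)).

Satisfied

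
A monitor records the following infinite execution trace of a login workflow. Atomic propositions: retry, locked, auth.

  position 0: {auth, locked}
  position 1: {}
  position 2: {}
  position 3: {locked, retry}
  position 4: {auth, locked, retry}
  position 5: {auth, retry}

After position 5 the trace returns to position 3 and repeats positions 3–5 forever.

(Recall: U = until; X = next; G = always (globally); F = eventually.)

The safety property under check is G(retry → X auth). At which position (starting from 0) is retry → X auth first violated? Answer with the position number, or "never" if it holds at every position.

5

Check retry → X auth at each position in order: 0 ✓, 1 ✓, 2 ✓, 3 ✓, 4 ✓.
At position 5 the labels are {auth, retry} and the next position 3 has {locked, retry}, so retry → X auth is false there. This is the first violation.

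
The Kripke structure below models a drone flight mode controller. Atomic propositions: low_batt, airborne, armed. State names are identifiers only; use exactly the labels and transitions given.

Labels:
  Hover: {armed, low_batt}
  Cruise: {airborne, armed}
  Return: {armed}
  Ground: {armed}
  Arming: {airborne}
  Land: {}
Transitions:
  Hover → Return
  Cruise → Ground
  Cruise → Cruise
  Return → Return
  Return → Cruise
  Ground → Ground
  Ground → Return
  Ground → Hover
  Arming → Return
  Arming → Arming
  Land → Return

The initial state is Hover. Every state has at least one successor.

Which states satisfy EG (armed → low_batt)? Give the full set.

{Arming}

States satisfying armed → low_batt: {Hover, Arming, Land}.
States satisfying EG (armed → low_batt): {Arming}.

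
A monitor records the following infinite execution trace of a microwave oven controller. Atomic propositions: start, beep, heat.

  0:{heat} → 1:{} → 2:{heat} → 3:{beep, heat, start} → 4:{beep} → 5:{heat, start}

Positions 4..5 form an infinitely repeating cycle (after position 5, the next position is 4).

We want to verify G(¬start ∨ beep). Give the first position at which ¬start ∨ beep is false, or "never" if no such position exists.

5

Check ¬start ∨ beep at each position in order: 0 ✓, 1 ✓, 2 ✓, 3 ✓, 4 ✓.
At position 5 the labels are {heat, start}, so ¬start ∨ beep is false there. This is the first violation.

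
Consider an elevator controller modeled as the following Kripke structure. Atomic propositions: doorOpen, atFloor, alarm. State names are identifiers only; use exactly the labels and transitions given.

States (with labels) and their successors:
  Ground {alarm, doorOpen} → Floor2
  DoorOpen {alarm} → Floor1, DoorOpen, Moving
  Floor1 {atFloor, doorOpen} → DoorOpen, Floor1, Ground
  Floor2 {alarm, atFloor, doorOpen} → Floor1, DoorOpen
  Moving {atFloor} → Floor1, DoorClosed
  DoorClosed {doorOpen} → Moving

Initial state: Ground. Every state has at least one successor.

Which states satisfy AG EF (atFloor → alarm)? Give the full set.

{Ground, DoorOpen, Floor1, Floor2, Moving, DoorClosed}

States satisfying EF (atFloor → alarm): {Ground, DoorOpen, Floor1, Floor2, Moving, DoorClosed}.
States satisfying AG EF (atFloor → alarm): {Ground, DoorOpen, Floor1, Floor2, Moving, DoorClosed}.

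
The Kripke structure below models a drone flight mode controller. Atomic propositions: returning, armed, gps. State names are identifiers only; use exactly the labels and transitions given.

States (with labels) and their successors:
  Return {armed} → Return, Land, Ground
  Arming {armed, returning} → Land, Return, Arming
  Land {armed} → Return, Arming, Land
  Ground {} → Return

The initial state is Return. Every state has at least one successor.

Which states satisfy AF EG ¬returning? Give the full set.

{Return, Land, Ground}

States satisfying EG ¬returning: {Return, Land, Ground}.
States satisfying AF EG ¬returning: {Return, Land, Ground}.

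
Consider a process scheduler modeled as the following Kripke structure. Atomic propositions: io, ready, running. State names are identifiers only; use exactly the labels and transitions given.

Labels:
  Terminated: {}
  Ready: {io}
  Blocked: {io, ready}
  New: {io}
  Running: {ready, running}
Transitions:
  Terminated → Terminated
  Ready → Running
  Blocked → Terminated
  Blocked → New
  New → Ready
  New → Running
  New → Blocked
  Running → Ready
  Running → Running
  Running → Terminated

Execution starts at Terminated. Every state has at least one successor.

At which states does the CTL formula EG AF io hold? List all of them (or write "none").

States satisfying AF io: {Ready, Blocked, New}.
States satisfying EG AF io: {Blocked, New}.

{Blocked, New}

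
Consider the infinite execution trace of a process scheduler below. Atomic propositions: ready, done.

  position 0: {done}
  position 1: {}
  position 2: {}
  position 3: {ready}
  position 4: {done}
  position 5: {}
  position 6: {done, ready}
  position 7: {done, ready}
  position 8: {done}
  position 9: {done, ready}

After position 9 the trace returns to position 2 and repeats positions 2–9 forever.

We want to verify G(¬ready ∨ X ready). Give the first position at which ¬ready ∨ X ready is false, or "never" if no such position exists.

Check ¬ready ∨ X ready at each position in order: 0 ✓, 1 ✓, 2 ✓.
At position 3 the labels are {ready} and the next position 4 has {done}, so ¬ready ∨ X ready is false there. This is the first violation.

3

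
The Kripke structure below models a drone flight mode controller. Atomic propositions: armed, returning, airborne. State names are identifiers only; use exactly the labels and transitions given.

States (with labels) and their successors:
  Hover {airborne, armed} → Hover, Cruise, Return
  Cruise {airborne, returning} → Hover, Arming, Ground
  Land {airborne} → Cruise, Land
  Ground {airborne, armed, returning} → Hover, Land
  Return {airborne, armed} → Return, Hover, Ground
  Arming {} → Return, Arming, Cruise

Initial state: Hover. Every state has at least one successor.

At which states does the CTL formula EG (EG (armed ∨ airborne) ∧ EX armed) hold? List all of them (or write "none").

States satisfying EG (armed ∨ airborne) ∧ EX armed: {Hover, Cruise, Ground, Return}.
States satisfying EG (EG (armed ∨ airborne) ∧ EX armed): {Hover, Cruise, Ground, Return}.

{Hover, Cruise, Ground, Return}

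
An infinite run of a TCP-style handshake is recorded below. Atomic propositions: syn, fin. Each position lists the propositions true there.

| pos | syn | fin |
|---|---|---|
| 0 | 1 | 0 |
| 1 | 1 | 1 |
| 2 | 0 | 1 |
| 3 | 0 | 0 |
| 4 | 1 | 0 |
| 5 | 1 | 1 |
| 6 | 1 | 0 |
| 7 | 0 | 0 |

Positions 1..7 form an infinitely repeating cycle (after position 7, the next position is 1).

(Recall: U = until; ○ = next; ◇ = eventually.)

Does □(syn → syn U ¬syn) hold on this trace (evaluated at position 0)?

Holds

syn → syn U ¬syn holds at every position 0..7, and those are all positions ever visited, so □(syn → syn U ¬syn) holds.
Positions where syn holds: 0, 1, 4, 5, 6.
Check syn U ¬syn at each: 0→ok, 1→ok, 4→ok, 5→ok, 6→ok.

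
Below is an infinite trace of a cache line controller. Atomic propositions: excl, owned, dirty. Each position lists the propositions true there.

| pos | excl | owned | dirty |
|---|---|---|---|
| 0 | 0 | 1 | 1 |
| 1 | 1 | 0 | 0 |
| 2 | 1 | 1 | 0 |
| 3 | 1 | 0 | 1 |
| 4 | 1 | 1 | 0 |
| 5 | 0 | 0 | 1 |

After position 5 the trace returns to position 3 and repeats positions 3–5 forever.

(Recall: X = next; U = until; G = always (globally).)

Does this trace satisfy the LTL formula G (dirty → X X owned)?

dirty → X X owned must hold at every position from 0 onward. It fails at position 3, so G (dirty → X X owned) is false.
Positions where dirty holds: 0, 3, 5.
Check X X owned at each: 0→ok, 3→fails, 5→ok.

Does not hold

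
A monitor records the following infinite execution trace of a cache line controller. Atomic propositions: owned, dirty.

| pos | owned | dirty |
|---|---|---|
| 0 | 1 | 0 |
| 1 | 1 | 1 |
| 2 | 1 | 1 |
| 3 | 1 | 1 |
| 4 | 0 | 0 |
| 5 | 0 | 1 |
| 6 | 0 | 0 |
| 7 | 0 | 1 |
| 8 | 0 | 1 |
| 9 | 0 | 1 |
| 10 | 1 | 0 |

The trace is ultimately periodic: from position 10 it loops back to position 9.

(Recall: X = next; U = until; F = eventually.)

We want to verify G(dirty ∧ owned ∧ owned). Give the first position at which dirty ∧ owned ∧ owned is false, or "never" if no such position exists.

At position 0 the labels are {owned}, so dirty ∧ owned ∧ owned is false there. This is the first violation.

0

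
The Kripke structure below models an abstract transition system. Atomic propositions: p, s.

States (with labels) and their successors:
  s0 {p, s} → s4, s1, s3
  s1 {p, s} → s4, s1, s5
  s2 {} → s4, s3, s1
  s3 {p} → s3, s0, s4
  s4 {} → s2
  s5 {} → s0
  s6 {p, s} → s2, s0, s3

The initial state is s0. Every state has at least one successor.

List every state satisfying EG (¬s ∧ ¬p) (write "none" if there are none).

States satisfying ¬s ∧ ¬p: {s2, s4, s5}.
States satisfying EG (¬s ∧ ¬p): {s2, s4}.

{s2, s4}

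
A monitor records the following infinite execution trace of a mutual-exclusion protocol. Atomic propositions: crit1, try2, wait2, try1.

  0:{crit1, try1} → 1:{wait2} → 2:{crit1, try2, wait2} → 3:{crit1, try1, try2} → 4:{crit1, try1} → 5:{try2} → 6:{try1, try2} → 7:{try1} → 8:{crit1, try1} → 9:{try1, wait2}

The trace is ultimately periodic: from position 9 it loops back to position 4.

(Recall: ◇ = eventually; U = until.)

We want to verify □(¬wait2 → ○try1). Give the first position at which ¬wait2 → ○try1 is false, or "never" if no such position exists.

0

At position 0 the labels are {crit1, try1} and the next position 1 has {wait2}, so ¬wait2 → ○try1 is false there. This is the first violation.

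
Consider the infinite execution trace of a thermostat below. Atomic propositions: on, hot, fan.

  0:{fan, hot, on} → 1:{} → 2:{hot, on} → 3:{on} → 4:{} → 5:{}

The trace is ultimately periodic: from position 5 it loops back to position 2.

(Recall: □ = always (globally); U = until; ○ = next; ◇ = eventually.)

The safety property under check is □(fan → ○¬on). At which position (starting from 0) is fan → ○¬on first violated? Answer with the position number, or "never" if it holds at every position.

never

fan → ○¬on holds at every position 0..5, and those are all the positions the trace ever visits, so the invariant □(fan → ○¬on) is never violated.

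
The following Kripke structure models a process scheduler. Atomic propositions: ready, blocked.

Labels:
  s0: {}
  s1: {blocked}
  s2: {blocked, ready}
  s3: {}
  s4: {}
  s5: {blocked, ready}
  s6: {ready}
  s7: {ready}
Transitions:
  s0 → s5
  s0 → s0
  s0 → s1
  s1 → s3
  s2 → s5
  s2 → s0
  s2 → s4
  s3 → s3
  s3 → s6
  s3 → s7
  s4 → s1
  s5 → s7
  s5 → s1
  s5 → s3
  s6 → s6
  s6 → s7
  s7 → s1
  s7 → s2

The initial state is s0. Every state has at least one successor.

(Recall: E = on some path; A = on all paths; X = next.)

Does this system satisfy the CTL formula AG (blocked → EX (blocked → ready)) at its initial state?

States satisfying blocked → EX (blocked → ready): {s0, s1, s2, s3, s4, s5, s6, s7}.
States satisfying AG (blocked → EX (blocked → ready)): {s0, s1, s2, s3, s4, s5, s6, s7}.
Every state reachable from s0 satisfies blocked → EX (blocked → ready).
s0 ∈ Sat(AG (blocked → EX (blocked → ready))).

Satisfied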